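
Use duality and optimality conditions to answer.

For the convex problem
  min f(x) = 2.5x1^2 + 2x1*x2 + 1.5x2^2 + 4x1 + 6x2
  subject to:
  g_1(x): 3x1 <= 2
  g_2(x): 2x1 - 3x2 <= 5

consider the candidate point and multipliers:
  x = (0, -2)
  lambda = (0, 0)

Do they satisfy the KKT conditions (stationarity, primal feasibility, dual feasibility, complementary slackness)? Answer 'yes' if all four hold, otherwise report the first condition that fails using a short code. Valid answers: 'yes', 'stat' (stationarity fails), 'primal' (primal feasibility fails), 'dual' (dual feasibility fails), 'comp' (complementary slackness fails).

Gradient of f: grad f(x) = Q x + c = (0, 0)
Constraint values g_i(x) = a_i^T x - b_i:
  g_1((0, -2)) = -2
  g_2((0, -2)) = 1
Stationarity residual: grad f(x) + sum_i lambda_i a_i = (0, 0)
  -> stationarity OK
Primal feasibility (all g_i <= 0): FAILS
Dual feasibility (all lambda_i >= 0): OK
Complementary slackness (lambda_i * g_i(x) = 0 for all i): OK

Verdict: the first failing condition is primal_feasibility -> primal.

primal


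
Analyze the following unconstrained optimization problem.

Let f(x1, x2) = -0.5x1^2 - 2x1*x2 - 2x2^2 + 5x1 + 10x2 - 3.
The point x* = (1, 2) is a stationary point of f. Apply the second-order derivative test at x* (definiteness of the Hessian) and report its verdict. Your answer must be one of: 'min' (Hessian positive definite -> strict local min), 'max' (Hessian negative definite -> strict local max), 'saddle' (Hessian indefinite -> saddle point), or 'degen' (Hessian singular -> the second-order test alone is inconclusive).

Compute the Hessian H = grad^2 f:
  H = [[-1, -2], [-2, -4]]
Verify stationarity: grad f(x*) = H x* + g = (0, 0).
Eigenvalues of H: -5, 0.
H has a zero eigenvalue (singular; negative semidefinite but not definite), so H is neither positive definite, negative definite, nor indefinite. The second-order test alone is inconclusive -> degen.
(Indeed, f is constant along the null direction of H through x*, so x* is not a strict local extremum.)

degen


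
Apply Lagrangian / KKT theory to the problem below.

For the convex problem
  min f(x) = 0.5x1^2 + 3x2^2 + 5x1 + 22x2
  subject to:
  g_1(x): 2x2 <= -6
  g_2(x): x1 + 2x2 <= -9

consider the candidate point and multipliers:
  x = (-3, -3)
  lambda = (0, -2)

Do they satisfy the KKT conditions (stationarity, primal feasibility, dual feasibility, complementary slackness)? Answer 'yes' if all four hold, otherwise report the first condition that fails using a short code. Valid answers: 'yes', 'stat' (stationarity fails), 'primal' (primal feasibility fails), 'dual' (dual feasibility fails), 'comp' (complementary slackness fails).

Gradient of f: grad f(x) = Q x + c = (2, 4)
Constraint values g_i(x) = a_i^T x - b_i:
  g_1((-3, -3)) = 0
  g_2((-3, -3)) = 0
Stationarity residual: grad f(x) + sum_i lambda_i a_i = (0, 0)
  -> stationarity OK
Primal feasibility (all g_i <= 0): OK
Dual feasibility (all lambda_i >= 0): FAILS
Complementary slackness (lambda_i * g_i(x) = 0 for all i): OK

Verdict: the first failing condition is dual_feasibility -> dual.

dual


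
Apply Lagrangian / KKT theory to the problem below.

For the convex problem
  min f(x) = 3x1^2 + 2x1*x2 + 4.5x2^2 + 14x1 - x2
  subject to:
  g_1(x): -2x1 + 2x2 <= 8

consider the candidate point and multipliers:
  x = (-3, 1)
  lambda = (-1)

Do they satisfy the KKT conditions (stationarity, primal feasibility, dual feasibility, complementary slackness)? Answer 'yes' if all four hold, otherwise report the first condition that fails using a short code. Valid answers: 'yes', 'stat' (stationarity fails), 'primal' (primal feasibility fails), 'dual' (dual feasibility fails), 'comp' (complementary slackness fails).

Gradient of f: grad f(x) = Q x + c = (-2, 2)
Constraint values g_i(x) = a_i^T x - b_i:
  g_1((-3, 1)) = 0
Stationarity residual: grad f(x) + sum_i lambda_i a_i = (0, 0)
  -> stationarity OK
Primal feasibility (all g_i <= 0): OK
Dual feasibility (all lambda_i >= 0): FAILS
Complementary slackness (lambda_i * g_i(x) = 0 for all i): OK

Verdict: the first failing condition is dual_feasibility -> dual.

dual


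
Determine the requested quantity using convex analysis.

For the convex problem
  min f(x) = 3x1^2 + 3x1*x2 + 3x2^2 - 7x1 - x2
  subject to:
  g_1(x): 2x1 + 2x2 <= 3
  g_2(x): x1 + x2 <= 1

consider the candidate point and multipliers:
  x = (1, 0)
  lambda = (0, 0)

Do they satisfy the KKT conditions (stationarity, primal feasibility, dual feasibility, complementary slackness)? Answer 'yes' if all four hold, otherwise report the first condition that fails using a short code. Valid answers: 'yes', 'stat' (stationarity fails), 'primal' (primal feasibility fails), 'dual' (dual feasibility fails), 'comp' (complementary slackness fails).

Gradient of f: grad f(x) = Q x + c = (-1, 2)
Constraint values g_i(x) = a_i^T x - b_i:
  g_1((1, 0)) = -1
  g_2((1, 0)) = 0
Stationarity residual: grad f(x) + sum_i lambda_i a_i = (-1, 2)
  -> stationarity FAILS
Primal feasibility (all g_i <= 0): OK
Dual feasibility (all lambda_i >= 0): OK
Complementary slackness (lambda_i * g_i(x) = 0 for all i): OK

Verdict: the first failing condition is stationarity -> stat.

stat


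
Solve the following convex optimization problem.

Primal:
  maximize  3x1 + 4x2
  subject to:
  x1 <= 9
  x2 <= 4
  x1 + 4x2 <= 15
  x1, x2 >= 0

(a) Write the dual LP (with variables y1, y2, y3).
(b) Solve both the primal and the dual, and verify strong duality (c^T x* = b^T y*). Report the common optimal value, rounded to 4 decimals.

The standard primal-dual pair for 'max c^T x s.t. A x <= b, x >= 0' is:
  Dual:  min b^T y  s.t.  A^T y >= c,  y >= 0.

So the dual LP is:
  minimize  9y1 + 4y2 + 15y3
  subject to:
    y1 + y3 >= 3
    y2 + 4y3 >= 4
    y1, y2, y3 >= 0

Solving the primal: x* = (9, 1.5).
  primal value c^T x* = 33.
Solving the dual: y* = (2, 0, 1).
  dual value b^T y* = 33.
Strong duality: c^T x* = b^T y*. Confirmed.

33


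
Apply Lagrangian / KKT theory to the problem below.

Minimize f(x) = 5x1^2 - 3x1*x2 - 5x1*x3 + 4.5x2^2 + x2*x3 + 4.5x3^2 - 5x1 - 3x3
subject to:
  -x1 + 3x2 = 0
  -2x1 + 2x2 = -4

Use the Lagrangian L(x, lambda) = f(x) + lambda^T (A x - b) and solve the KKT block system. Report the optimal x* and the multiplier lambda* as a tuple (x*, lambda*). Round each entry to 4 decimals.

Form the Lagrangian:
  L(x, lambda) = (1/2) x^T Q x + c^T x + lambda^T (A x - b)
Stationarity (grad_x L = 0): Q x + c + A^T lambda = 0.
Primal feasibility: A x = b.

This gives the KKT block system:
  [ Q   A^T ] [ x     ]   [-c ]
  [ A    0  ] [ lambda ] = [ b ]

Solving the linear system:
  x*      = (3, 1, 1.8889)
  lambda* = (-7.2222, 9.8889)
  f(x*)   = 9.4444

x* = (3, 1, 1.8889), lambda* = (-7.2222, 9.8889)


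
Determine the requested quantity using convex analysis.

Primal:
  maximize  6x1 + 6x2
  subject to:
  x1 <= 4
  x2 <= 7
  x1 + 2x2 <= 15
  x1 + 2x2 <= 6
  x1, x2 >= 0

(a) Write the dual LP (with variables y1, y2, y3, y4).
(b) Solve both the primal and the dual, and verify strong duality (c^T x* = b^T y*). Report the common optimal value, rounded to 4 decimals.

The standard primal-dual pair for 'max c^T x s.t. A x <= b, x >= 0' is:
  Dual:  min b^T y  s.t.  A^T y >= c,  y >= 0.

So the dual LP is:
  minimize  4y1 + 7y2 + 15y3 + 6y4
  subject to:
    y1 + y3 + y4 >= 6
    y2 + 2y3 + 2y4 >= 6
    y1, y2, y3, y4 >= 0

Solving the primal: x* = (4, 1).
  primal value c^T x* = 30.
Solving the dual: y* = (3, 0, 0, 3).
  dual value b^T y* = 30.
Strong duality: c^T x* = b^T y*. Confirmed.

30


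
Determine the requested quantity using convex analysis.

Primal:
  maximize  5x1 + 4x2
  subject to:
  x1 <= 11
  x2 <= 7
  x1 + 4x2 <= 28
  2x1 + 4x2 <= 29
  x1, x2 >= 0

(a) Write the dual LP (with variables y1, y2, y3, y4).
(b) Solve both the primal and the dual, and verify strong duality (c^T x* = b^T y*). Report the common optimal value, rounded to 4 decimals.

The standard primal-dual pair for 'max c^T x s.t. A x <= b, x >= 0' is:
  Dual:  min b^T y  s.t.  A^T y >= c,  y >= 0.

So the dual LP is:
  minimize  11y1 + 7y2 + 28y3 + 29y4
  subject to:
    y1 + y3 + 2y4 >= 5
    y2 + 4y3 + 4y4 >= 4
    y1, y2, y3, y4 >= 0

Solving the primal: x* = (11, 1.75).
  primal value c^T x* = 62.
Solving the dual: y* = (3, 0, 0, 1).
  dual value b^T y* = 62.
Strong duality: c^T x* = b^T y*. Confirmed.

62


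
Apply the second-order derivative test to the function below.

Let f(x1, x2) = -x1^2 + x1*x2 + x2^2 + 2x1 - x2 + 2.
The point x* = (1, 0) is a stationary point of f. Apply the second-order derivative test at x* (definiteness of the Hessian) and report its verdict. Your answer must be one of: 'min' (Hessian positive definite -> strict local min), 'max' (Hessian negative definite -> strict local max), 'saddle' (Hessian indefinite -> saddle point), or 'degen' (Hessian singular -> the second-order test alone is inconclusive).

Compute the Hessian H = grad^2 f:
  H = [[-2, 1], [1, 2]]
Verify stationarity: grad f(x*) = H x* + g = (0, 0).
Eigenvalues of H: -2.2361, 2.2361.
Eigenvalues have mixed signs, so H is indefinite -> x* is a saddle point.

saddle


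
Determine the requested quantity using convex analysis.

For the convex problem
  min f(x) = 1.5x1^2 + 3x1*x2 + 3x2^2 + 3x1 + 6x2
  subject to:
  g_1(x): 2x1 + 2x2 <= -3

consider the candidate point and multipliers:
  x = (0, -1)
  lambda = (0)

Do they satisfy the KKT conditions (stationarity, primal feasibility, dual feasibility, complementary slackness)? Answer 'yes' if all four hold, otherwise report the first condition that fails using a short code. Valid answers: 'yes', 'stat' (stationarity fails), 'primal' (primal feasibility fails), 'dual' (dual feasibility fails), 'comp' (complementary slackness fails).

Gradient of f: grad f(x) = Q x + c = (0, 0)
Constraint values g_i(x) = a_i^T x - b_i:
  g_1((0, -1)) = 1
Stationarity residual: grad f(x) + sum_i lambda_i a_i = (0, 0)
  -> stationarity OK
Primal feasibility (all g_i <= 0): FAILS
Dual feasibility (all lambda_i >= 0): OK
Complementary slackness (lambda_i * g_i(x) = 0 for all i): OK

Verdict: the first failing condition is primal_feasibility -> primal.

primal


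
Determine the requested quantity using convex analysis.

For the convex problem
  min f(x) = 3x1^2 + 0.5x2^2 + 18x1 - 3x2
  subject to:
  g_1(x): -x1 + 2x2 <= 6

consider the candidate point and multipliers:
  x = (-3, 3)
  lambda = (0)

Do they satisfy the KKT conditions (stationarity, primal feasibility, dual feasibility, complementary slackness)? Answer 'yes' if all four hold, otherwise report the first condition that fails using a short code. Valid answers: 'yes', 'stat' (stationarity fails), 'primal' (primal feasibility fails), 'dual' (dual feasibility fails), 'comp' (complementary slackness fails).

Gradient of f: grad f(x) = Q x + c = (0, 0)
Constraint values g_i(x) = a_i^T x - b_i:
  g_1((-3, 3)) = 3
Stationarity residual: grad f(x) + sum_i lambda_i a_i = (0, 0)
  -> stationarity OK
Primal feasibility (all g_i <= 0): FAILS
Dual feasibility (all lambda_i >= 0): OK
Complementary slackness (lambda_i * g_i(x) = 0 for all i): OK

Verdict: the first failing condition is primal_feasibility -> primal.

primal


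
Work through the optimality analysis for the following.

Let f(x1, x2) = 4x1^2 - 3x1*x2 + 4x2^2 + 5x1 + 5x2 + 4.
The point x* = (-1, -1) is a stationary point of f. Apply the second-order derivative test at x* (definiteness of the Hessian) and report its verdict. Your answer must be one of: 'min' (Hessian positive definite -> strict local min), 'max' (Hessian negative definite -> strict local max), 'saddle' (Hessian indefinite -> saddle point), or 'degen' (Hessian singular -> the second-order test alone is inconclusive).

Compute the Hessian H = grad^2 f:
  H = [[8, -3], [-3, 8]]
Verify stationarity: grad f(x*) = H x* + g = (0, 0).
Eigenvalues of H: 5, 11.
Both eigenvalues > 0, so H is positive definite -> x* is a strict local min.

min


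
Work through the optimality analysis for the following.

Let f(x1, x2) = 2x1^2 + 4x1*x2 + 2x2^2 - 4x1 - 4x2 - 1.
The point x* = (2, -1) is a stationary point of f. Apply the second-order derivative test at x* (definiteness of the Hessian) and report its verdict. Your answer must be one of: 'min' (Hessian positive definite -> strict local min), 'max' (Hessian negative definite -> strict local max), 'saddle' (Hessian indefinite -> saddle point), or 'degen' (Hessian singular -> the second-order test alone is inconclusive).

Compute the Hessian H = grad^2 f:
  H = [[4, 4], [4, 4]]
Verify stationarity: grad f(x*) = H x* + g = (0, 0).
Eigenvalues of H: 0, 8.
H has a zero eigenvalue (singular; positive semidefinite but not definite), so H is neither positive definite, negative definite, nor indefinite. The second-order test alone is inconclusive -> degen.
(Indeed, f is constant along the null direction of H through x*, so x* is not a strict local extremum.)

degen


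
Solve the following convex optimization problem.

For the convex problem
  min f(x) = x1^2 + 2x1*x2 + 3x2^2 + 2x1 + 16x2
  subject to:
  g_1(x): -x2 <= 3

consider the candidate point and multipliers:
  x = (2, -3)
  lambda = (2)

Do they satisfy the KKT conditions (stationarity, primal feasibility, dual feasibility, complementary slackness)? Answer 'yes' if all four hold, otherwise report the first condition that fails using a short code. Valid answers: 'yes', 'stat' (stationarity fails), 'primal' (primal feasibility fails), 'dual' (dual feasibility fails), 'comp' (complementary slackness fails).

Gradient of f: grad f(x) = Q x + c = (0, 2)
Constraint values g_i(x) = a_i^T x - b_i:
  g_1((2, -3)) = 0
Stationarity residual: grad f(x) + sum_i lambda_i a_i = (0, 0)
  -> stationarity OK
Primal feasibility (all g_i <= 0): OK
Dual feasibility (all lambda_i >= 0): OK
Complementary slackness (lambda_i * g_i(x) = 0 for all i): OK

Verdict: yes, KKT holds.

yes


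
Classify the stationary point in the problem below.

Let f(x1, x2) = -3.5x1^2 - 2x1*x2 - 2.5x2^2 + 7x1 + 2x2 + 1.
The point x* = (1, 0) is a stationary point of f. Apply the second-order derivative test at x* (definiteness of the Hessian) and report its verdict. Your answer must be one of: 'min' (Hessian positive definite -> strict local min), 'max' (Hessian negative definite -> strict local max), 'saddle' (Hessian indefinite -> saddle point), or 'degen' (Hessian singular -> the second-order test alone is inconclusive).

Compute the Hessian H = grad^2 f:
  H = [[-7, -2], [-2, -5]]
Verify stationarity: grad f(x*) = H x* + g = (0, 0).
Eigenvalues of H: -8.2361, -3.7639.
Both eigenvalues < 0, so H is negative definite -> x* is a strict local max.

max


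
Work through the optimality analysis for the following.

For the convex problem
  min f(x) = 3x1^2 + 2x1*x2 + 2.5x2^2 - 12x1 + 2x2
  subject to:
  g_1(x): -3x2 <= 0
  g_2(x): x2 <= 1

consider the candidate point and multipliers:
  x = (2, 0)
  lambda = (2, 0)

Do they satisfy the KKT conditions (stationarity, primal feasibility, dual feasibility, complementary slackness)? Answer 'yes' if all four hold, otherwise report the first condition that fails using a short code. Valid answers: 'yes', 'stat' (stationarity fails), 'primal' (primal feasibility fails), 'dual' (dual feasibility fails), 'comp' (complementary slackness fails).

Gradient of f: grad f(x) = Q x + c = (0, 6)
Constraint values g_i(x) = a_i^T x - b_i:
  g_1((2, 0)) = 0
  g_2((2, 0)) = -1
Stationarity residual: grad f(x) + sum_i lambda_i a_i = (0, 0)
  -> stationarity OK
Primal feasibility (all g_i <= 0): OK
Dual feasibility (all lambda_i >= 0): OK
Complementary slackness (lambda_i * g_i(x) = 0 for all i): OK

Verdict: yes, KKT holds.

yes


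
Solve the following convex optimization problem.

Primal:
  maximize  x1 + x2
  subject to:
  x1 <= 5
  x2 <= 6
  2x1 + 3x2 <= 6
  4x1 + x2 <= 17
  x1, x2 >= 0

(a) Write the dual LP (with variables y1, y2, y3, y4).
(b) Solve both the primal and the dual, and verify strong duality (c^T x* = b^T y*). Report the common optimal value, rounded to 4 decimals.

The standard primal-dual pair for 'max c^T x s.t. A x <= b, x >= 0' is:
  Dual:  min b^T y  s.t.  A^T y >= c,  y >= 0.

So the dual LP is:
  minimize  5y1 + 6y2 + 6y3 + 17y4
  subject to:
    y1 + 2y3 + 4y4 >= 1
    y2 + 3y3 + y4 >= 1
    y1, y2, y3, y4 >= 0

Solving the primal: x* = (3, 0).
  primal value c^T x* = 3.
Solving the dual: y* = (0, 0, 0.5, 0).
  dual value b^T y* = 3.
Strong duality: c^T x* = b^T y*. Confirmed.

3


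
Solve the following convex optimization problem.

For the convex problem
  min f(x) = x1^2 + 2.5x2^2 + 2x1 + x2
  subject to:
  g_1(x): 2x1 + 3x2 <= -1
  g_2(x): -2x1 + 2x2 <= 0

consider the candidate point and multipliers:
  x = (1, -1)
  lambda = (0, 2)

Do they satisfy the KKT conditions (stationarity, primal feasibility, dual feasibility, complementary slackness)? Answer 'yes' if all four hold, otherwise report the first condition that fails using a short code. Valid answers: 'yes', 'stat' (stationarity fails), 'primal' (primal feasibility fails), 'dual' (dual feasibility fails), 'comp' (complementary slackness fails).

Gradient of f: grad f(x) = Q x + c = (4, -4)
Constraint values g_i(x) = a_i^T x - b_i:
  g_1((1, -1)) = 0
  g_2((1, -1)) = -4
Stationarity residual: grad f(x) + sum_i lambda_i a_i = (0, 0)
  -> stationarity OK
Primal feasibility (all g_i <= 0): OK
Dual feasibility (all lambda_i >= 0): OK
Complementary slackness (lambda_i * g_i(x) = 0 for all i): FAILS

Verdict: the first failing condition is complementary_slackness -> comp.

comp


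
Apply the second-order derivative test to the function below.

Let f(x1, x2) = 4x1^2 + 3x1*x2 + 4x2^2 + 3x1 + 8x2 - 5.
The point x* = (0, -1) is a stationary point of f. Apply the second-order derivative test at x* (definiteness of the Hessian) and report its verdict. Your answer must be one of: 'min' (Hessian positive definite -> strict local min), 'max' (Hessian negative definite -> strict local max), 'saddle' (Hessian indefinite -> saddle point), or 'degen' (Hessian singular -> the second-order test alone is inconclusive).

Compute the Hessian H = grad^2 f:
  H = [[8, 3], [3, 8]]
Verify stationarity: grad f(x*) = H x* + g = (0, 0).
Eigenvalues of H: 5, 11.
Both eigenvalues > 0, so H is positive definite -> x* is a strict local min.

min


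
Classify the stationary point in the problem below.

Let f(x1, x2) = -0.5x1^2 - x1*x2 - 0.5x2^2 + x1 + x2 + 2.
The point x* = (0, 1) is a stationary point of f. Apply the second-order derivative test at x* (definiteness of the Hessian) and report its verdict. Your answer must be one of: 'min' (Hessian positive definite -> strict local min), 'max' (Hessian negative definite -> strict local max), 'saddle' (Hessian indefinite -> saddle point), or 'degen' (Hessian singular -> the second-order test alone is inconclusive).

Compute the Hessian H = grad^2 f:
  H = [[-1, -1], [-1, -1]]
Verify stationarity: grad f(x*) = H x* + g = (0, 0).
Eigenvalues of H: -2, 0.
H has a zero eigenvalue (singular; negative semidefinite but not definite), so H is neither positive definite, negative definite, nor indefinite. The second-order test alone is inconclusive -> degen.
(Indeed, f is constant along the null direction of H through x*, so x* is not a strict local extremum.)

degen


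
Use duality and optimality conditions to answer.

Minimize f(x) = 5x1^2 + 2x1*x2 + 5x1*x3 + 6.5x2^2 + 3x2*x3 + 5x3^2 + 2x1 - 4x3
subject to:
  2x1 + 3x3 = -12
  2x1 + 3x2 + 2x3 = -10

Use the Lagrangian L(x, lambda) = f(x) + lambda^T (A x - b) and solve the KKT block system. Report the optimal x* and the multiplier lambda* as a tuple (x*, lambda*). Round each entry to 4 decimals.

Form the Lagrangian:
  L(x, lambda) = (1/2) x^T Q x + c^T x + lambda^T (A x - b)
Stationarity (grad_x L = 0): Q x + c + A^T lambda = 0.
Primal feasibility: A x = b.

This gives the KKT block system:
  [ Q   A^T ] [ x     ]   [-c ]
  [ A    0  ] [ lambda ] = [ b ]

Solving the linear system:
  x*      = (-1.8915, -0.2463, -2.739)
  lambda* = (10.4839, 5.0674)
  f(x*)   = 91.827

x* = (-1.8915, -0.2463, -2.739), lambda* = (10.4839, 5.0674)


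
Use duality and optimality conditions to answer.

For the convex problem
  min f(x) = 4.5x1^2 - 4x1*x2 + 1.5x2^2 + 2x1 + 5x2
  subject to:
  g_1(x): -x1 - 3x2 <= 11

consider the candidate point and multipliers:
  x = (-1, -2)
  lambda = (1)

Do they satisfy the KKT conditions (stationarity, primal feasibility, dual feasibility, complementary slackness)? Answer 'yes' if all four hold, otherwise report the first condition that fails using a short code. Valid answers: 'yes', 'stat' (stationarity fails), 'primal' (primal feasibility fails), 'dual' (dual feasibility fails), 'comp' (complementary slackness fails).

Gradient of f: grad f(x) = Q x + c = (1, 3)
Constraint values g_i(x) = a_i^T x - b_i:
  g_1((-1, -2)) = -4
Stationarity residual: grad f(x) + sum_i lambda_i a_i = (0, 0)
  -> stationarity OK
Primal feasibility (all g_i <= 0): OK
Dual feasibility (all lambda_i >= 0): OK
Complementary slackness (lambda_i * g_i(x) = 0 for all i): FAILS

Verdict: the first failing condition is complementary_slackness -> comp.

comp


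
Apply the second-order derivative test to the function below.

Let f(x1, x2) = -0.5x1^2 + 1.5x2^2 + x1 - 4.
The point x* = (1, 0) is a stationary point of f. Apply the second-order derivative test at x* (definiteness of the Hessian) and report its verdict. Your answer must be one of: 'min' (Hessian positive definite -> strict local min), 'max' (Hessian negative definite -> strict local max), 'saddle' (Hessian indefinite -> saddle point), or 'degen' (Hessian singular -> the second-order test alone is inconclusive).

Compute the Hessian H = grad^2 f:
  H = [[-1, 0], [0, 3]]
Verify stationarity: grad f(x*) = H x* + g = (0, 0).
Eigenvalues of H: -1, 3.
Eigenvalues have mixed signs, so H is indefinite -> x* is a saddle point.

saddle


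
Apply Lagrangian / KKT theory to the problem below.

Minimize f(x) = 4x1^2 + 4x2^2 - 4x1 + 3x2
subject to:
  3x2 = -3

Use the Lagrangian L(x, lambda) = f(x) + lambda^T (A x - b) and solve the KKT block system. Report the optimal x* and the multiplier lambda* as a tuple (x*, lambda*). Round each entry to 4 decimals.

Form the Lagrangian:
  L(x, lambda) = (1/2) x^T Q x + c^T x + lambda^T (A x - b)
Stationarity (grad_x L = 0): Q x + c + A^T lambda = 0.
Primal feasibility: A x = b.

This gives the KKT block system:
  [ Q   A^T ] [ x     ]   [-c ]
  [ A    0  ] [ lambda ] = [ b ]

Solving the linear system:
  x*      = (0.5, -1)
  lambda* = (1.6667)
  f(x*)   = 0

x* = (0.5, -1), lambda* = (1.6667)


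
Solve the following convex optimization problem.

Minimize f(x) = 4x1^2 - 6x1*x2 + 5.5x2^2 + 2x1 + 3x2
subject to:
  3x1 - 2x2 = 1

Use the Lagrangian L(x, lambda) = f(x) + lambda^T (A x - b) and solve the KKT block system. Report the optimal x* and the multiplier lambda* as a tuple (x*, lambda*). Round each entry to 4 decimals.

Form the Lagrangian:
  L(x, lambda) = (1/2) x^T Q x + c^T x + lambda^T (A x - b)
Stationarity (grad_x L = 0): Q x + c + A^T lambda = 0.
Primal feasibility: A x = b.

This gives the KKT block system:
  [ Q   A^T ] [ x     ]   [-c ]
  [ A    0  ] [ lambda ] = [ b ]

Solving the linear system:
  x*      = (-0.0847, -0.6271)
  lambda* = (-1.6949)
  f(x*)   = -0.178

x* = (-0.0847, -0.6271), lambda* = (-1.6949)


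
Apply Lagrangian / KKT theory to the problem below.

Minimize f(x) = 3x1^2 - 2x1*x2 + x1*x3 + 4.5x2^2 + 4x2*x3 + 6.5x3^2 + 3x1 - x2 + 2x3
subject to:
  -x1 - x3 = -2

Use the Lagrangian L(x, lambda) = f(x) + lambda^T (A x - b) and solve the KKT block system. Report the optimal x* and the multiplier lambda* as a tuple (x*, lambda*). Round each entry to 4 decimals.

Form the Lagrangian:
  L(x, lambda) = (1/2) x^T Q x + c^T x + lambda^T (A x - b)
Stationarity (grad_x L = 0): Q x + c + A^T lambda = 0.
Primal feasibility: A x = b.

This gives the KKT block system:
  [ Q   A^T ] [ x     ]   [-c ]
  [ A    0  ] [ lambda ] = [ b ]

Solving the linear system:
  x*      = (1.4103, 0.1624, 0.5897)
  lambda* = (11.7265)
  f(x*)   = 14.3504

x* = (1.4103, 0.1624, 0.5897), lambda* = (11.7265)


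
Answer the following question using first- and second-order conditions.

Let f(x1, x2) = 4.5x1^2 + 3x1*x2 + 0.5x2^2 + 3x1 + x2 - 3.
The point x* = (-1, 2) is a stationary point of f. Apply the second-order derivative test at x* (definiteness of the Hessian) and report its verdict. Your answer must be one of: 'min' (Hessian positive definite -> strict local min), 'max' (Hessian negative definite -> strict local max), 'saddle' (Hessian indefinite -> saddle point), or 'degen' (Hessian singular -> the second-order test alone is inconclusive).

Compute the Hessian H = grad^2 f:
  H = [[9, 3], [3, 1]]
Verify stationarity: grad f(x*) = H x* + g = (0, 0).
Eigenvalues of H: 0, 10.
H has a zero eigenvalue (singular; positive semidefinite but not definite), so H is neither positive definite, negative definite, nor indefinite. The second-order test alone is inconclusive -> degen.
(Indeed, f is constant along the null direction of H through x*, so x* is not a strict local extremum.)

degen


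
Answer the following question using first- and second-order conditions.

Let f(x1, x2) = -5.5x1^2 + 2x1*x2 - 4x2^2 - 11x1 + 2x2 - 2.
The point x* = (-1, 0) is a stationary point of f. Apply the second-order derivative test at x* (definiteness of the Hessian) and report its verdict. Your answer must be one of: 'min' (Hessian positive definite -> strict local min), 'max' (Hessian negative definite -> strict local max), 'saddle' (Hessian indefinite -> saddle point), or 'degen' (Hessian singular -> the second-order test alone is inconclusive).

Compute the Hessian H = grad^2 f:
  H = [[-11, 2], [2, -8]]
Verify stationarity: grad f(x*) = H x* + g = (0, 0).
Eigenvalues of H: -12, -7.
Both eigenvalues < 0, so H is negative definite -> x* is a strict local max.

max


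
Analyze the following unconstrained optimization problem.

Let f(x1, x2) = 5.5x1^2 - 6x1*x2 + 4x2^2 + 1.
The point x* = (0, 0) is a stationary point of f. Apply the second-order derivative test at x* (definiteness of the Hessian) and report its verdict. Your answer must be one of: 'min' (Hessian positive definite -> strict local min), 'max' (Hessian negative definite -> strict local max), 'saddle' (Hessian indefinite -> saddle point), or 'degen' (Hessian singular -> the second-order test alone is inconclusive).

Compute the Hessian H = grad^2 f:
  H = [[11, -6], [-6, 8]]
Verify stationarity: grad f(x*) = H x* + g = (0, 0).
Eigenvalues of H: 3.3153, 15.6847.
Both eigenvalues > 0, so H is positive definite -> x* is a strict local min.

min


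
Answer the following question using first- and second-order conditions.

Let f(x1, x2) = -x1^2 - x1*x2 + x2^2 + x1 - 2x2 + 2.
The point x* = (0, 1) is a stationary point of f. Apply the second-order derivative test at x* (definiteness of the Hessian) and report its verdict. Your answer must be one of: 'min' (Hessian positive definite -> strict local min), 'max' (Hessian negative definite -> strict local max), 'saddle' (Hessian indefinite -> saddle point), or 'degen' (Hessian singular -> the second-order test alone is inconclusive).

Compute the Hessian H = grad^2 f:
  H = [[-2, -1], [-1, 2]]
Verify stationarity: grad f(x*) = H x* + g = (0, 0).
Eigenvalues of H: -2.2361, 2.2361.
Eigenvalues have mixed signs, so H is indefinite -> x* is a saddle point.

saddle


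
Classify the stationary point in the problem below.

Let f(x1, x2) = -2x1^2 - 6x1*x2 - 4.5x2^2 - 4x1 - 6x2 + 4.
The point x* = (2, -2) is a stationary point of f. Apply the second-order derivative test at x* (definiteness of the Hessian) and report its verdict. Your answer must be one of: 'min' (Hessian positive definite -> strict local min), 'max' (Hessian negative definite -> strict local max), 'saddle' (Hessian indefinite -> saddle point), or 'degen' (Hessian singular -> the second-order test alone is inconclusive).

Compute the Hessian H = grad^2 f:
  H = [[-4, -6], [-6, -9]]
Verify stationarity: grad f(x*) = H x* + g = (0, 0).
Eigenvalues of H: -13, 0.
H has a zero eigenvalue (singular; negative semidefinite but not definite), so H is neither positive definite, negative definite, nor indefinite. The second-order test alone is inconclusive -> degen.
(Indeed, f is constant along the null direction of H through x*, so x* is not a strict local extremum.)

degen


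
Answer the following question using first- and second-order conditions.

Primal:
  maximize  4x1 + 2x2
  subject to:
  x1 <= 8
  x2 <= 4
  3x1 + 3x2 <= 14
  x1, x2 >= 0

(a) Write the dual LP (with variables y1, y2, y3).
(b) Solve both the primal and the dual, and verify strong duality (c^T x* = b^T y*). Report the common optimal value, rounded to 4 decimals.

The standard primal-dual pair for 'max c^T x s.t. A x <= b, x >= 0' is:
  Dual:  min b^T y  s.t.  A^T y >= c,  y >= 0.

So the dual LP is:
  minimize  8y1 + 4y2 + 14y3
  subject to:
    y1 + 3y3 >= 4
    y2 + 3y3 >= 2
    y1, y2, y3 >= 0

Solving the primal: x* = (4.6667, 0).
  primal value c^T x* = 18.6667.
Solving the dual: y* = (0, 0, 1.3333).
  dual value b^T y* = 18.6667.
Strong duality: c^T x* = b^T y*. Confirmed.

18.6667


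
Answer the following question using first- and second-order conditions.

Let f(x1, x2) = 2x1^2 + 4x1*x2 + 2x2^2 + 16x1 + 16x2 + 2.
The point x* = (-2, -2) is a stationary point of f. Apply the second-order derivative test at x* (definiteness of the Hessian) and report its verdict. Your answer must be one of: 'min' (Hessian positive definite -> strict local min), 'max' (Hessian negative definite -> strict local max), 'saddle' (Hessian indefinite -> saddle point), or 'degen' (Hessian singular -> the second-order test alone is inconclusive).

Compute the Hessian H = grad^2 f:
  H = [[4, 4], [4, 4]]
Verify stationarity: grad f(x*) = H x* + g = (0, 0).
Eigenvalues of H: 0, 8.
H has a zero eigenvalue (singular; positive semidefinite but not definite), so H is neither positive definite, negative definite, nor indefinite. The second-order test alone is inconclusive -> degen.
(Indeed, f is constant along the null direction of H through x*, so x* is not a strict local extremum.)

degen


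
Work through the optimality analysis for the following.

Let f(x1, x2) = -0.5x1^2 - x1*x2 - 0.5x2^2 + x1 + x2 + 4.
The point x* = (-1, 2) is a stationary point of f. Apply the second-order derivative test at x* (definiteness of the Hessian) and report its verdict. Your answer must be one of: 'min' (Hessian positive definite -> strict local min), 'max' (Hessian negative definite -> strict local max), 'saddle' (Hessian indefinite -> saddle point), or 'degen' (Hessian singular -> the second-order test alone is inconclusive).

Compute the Hessian H = grad^2 f:
  H = [[-1, -1], [-1, -1]]
Verify stationarity: grad f(x*) = H x* + g = (0, 0).
Eigenvalues of H: -2, 0.
H has a zero eigenvalue (singular; negative semidefinite but not definite), so H is neither positive definite, negative definite, nor indefinite. The second-order test alone is inconclusive -> degen.
(Indeed, f is constant along the null direction of H through x*, so x* is not a strict local extremum.)

degen


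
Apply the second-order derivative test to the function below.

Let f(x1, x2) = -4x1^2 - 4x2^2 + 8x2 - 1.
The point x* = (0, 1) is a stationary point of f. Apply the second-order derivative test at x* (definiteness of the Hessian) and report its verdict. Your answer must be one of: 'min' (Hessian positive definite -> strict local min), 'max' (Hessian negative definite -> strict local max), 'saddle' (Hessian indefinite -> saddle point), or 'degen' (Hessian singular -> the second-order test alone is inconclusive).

Compute the Hessian H = grad^2 f:
  H = [[-8, 0], [0, -8]]
Verify stationarity: grad f(x*) = H x* + g = (0, 0).
Eigenvalues of H: -8, -8.
Both eigenvalues < 0, so H is negative definite -> x* is a strict local max.

max


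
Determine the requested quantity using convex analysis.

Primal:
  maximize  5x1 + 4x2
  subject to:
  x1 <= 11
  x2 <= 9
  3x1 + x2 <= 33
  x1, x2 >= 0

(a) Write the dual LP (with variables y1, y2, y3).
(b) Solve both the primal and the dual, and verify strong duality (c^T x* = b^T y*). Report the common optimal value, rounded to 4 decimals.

The standard primal-dual pair for 'max c^T x s.t. A x <= b, x >= 0' is:
  Dual:  min b^T y  s.t.  A^T y >= c,  y >= 0.

So the dual LP is:
  minimize  11y1 + 9y2 + 33y3
  subject to:
    y1 + 3y3 >= 5
    y2 + y3 >= 4
    y1, y2, y3 >= 0

Solving the primal: x* = (8, 9).
  primal value c^T x* = 76.
Solving the dual: y* = (0, 2.3333, 1.6667).
  dual value b^T y* = 76.
Strong duality: c^T x* = b^T y*. Confirmed.

76


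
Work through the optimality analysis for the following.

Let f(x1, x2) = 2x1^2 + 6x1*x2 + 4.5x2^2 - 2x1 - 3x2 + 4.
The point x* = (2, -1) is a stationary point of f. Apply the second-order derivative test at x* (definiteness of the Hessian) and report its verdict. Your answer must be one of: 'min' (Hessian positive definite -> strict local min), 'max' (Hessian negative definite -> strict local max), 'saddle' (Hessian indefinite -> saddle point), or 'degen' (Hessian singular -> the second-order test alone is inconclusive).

Compute the Hessian H = grad^2 f:
  H = [[4, 6], [6, 9]]
Verify stationarity: grad f(x*) = H x* + g = (0, 0).
Eigenvalues of H: 0, 13.
H has a zero eigenvalue (singular; positive semidefinite but not definite), so H is neither positive definite, negative definite, nor indefinite. The second-order test alone is inconclusive -> degen.
(Indeed, f is constant along the null direction of H through x*, so x* is not a strict local extremum.)

degen


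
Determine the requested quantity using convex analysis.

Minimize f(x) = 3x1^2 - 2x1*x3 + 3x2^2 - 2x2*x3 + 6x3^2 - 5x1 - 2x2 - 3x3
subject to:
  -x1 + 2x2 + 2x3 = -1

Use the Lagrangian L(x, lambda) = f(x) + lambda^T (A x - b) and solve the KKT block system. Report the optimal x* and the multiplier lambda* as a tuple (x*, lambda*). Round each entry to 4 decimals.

Form the Lagrangian:
  L(x, lambda) = (1/2) x^T Q x + c^T x + lambda^T (A x - b)
Stationarity (grad_x L = 0): Q x + c + A^T lambda = 0.
Primal feasibility: A x = b.

This gives the KKT block system:
  [ Q   A^T ] [ x     ]   [-c ]
  [ A    0  ] [ lambda ] = [ b ]

Solving the linear system:
  x*      = (1.1395, -0.1047, 0.1744)
  lambda* = (1.4884)
  f(x*)   = -2.2616

x* = (1.1395, -0.1047, 0.1744), lambda* = (1.4884)


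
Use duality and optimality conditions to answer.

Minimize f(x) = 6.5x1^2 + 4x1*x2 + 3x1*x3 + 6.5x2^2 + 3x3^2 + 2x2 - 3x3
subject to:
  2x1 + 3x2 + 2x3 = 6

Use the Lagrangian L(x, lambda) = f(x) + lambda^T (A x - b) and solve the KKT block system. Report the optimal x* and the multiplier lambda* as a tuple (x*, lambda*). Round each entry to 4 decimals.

Form the Lagrangian:
  L(x, lambda) = (1/2) x^T Q x + c^T x + lambda^T (A x - b)
Stationarity (grad_x L = 0): Q x + c + A^T lambda = 0.
Primal feasibility: A x = b.

This gives the KKT block system:
  [ Q   A^T ] [ x     ]   [-c ]
  [ A    0  ] [ lambda ] = [ b ]

Solving the linear system:
  x*      = (-0.056, 0.7916, 1.8687)
  lambda* = (-4.022)
  f(x*)   = 10.0546

x* = (-0.056, 0.7916, 1.8687), lambda* = (-4.022)


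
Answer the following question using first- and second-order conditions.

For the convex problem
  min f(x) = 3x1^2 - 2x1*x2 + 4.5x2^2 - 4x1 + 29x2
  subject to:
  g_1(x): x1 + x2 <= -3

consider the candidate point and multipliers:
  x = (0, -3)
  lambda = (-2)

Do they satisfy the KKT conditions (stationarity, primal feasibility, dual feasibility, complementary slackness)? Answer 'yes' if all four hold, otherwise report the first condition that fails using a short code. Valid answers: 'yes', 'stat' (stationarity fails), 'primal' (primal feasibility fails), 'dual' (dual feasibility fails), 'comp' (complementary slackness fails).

Gradient of f: grad f(x) = Q x + c = (2, 2)
Constraint values g_i(x) = a_i^T x - b_i:
  g_1((0, -3)) = 0
Stationarity residual: grad f(x) + sum_i lambda_i a_i = (0, 0)
  -> stationarity OK
Primal feasibility (all g_i <= 0): OK
Dual feasibility (all lambda_i >= 0): FAILS
Complementary slackness (lambda_i * g_i(x) = 0 for all i): OK

Verdict: the first failing condition is dual_feasibility -> dual.

dual


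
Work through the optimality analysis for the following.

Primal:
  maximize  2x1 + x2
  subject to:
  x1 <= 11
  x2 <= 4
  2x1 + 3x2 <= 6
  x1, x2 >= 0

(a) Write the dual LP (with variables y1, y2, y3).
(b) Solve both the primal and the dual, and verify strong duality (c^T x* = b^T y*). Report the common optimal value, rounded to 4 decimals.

The standard primal-dual pair for 'max c^T x s.t. A x <= b, x >= 0' is:
  Dual:  min b^T y  s.t.  A^T y >= c,  y >= 0.

So the dual LP is:
  minimize  11y1 + 4y2 + 6y3
  subject to:
    y1 + 2y3 >= 2
    y2 + 3y3 >= 1
    y1, y2, y3 >= 0

Solving the primal: x* = (3, 0).
  primal value c^T x* = 6.
Solving the dual: y* = (0, 0, 1).
  dual value b^T y* = 6.
Strong duality: c^T x* = b^T y*. Confirmed.

6


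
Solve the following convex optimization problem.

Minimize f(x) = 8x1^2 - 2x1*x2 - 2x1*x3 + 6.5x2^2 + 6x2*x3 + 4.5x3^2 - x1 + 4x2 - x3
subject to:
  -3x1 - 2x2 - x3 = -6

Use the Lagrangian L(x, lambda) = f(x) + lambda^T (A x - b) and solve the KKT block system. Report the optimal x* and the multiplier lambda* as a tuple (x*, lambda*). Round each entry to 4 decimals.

Form the Lagrangian:
  L(x, lambda) = (1/2) x^T Q x + c^T x + lambda^T (A x - b)
Stationarity (grad_x L = 0): Q x + c + A^T lambda = 0.
Primal feasibility: A x = b.

This gives the KKT block system:
  [ Q   A^T ] [ x     ]   [-c ]
  [ A    0  ] [ lambda ] = [ b ]

Solving the linear system:
  x*      = (1.3989, 0.5137, 0.776)
  lambda* = (6.2678)
  f(x*)   = 18.7432

x* = (1.3989, 0.5137, 0.776), lambda* = (6.2678)


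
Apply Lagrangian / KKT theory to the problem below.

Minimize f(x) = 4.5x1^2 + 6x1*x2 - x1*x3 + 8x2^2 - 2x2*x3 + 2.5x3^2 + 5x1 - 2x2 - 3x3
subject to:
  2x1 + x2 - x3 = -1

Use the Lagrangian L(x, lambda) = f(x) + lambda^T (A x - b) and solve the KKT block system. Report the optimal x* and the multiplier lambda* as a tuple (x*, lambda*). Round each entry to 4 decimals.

Form the Lagrangian:
  L(x, lambda) = (1/2) x^T Q x + c^T x + lambda^T (A x - b)
Stationarity (grad_x L = 0): Q x + c + A^T lambda = 0.
Primal feasibility: A x = b.

This gives the KKT block system:
  [ Q   A^T ] [ x     ]   [-c ]
  [ A    0  ] [ lambda ] = [ b ]

Solving the linear system:
  x*      = (-0.5197, 0.4539, 0.4145)
  lambda* = (-1.3158)
  f(x*)   = -3.0329

x* = (-0.5197, 0.4539, 0.4145), lambda* = (-1.3158)


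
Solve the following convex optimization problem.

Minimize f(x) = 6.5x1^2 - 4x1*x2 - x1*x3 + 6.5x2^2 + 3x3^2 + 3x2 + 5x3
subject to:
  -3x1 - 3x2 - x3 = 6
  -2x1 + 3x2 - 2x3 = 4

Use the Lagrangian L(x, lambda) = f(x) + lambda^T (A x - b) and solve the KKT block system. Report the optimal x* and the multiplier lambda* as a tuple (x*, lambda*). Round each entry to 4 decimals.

Form the Lagrangian:
  L(x, lambda) = (1/2) x^T Q x + c^T x + lambda^T (A x - b)
Stationarity (grad_x L = 0): Q x + c + A^T lambda = 0.
Primal feasibility: A x = b.

This gives the KKT block system:
  [ Q   A^T ] [ x     ]   [-c ]
  [ A    0  ] [ lambda ] = [ b ]

Solving the linear system:
  x*      = (-0.9123, -0.4834, -1.8129)
  lambda* = (-1.574, -1.6955)
  f(x*)   = 2.8556

x* = (-0.9123, -0.4834, -1.8129), lambda* = (-1.574, -1.6955)


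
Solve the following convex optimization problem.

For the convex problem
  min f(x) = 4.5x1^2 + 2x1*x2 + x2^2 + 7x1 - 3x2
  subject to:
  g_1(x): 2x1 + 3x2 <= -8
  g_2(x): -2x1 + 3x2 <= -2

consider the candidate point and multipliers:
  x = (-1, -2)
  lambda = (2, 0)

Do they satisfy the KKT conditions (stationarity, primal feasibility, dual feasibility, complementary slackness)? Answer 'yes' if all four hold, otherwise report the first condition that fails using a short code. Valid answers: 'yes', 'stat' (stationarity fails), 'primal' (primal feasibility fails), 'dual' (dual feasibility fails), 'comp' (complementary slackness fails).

Gradient of f: grad f(x) = Q x + c = (-6, -9)
Constraint values g_i(x) = a_i^T x - b_i:
  g_1((-1, -2)) = 0
  g_2((-1, -2)) = -2
Stationarity residual: grad f(x) + sum_i lambda_i a_i = (-2, -3)
  -> stationarity FAILS
Primal feasibility (all g_i <= 0): OK
Dual feasibility (all lambda_i >= 0): OK
Complementary slackness (lambda_i * g_i(x) = 0 for all i): OK

Verdict: the first failing condition is stationarity -> stat.

stat
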